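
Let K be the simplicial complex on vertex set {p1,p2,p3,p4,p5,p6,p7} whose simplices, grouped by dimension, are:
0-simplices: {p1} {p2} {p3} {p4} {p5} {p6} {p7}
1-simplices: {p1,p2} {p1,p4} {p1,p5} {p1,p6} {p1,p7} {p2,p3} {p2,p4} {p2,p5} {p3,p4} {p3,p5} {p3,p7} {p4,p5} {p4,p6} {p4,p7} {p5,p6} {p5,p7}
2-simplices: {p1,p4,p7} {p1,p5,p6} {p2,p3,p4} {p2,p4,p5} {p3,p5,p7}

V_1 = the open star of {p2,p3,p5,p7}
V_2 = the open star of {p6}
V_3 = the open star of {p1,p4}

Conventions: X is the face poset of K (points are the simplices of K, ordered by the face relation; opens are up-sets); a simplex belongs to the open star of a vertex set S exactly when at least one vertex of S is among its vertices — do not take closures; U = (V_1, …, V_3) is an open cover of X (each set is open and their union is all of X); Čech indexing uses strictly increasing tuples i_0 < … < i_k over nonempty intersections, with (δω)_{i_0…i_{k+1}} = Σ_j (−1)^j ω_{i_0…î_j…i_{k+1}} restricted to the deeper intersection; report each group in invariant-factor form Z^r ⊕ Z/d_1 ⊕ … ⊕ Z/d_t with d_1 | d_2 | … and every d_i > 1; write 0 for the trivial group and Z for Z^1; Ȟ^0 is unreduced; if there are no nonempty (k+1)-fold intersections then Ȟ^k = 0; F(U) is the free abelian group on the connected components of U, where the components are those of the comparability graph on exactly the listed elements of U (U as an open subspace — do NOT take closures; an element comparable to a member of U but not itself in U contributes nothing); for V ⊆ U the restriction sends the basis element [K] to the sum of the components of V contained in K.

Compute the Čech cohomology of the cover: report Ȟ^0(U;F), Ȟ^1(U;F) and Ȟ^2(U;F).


nonempty overlaps:
  V1={{p2},{p3},{p5},{p7},{p1,p2},{p1,p5},{p1,p7},{p2,p3},{p2,p4},{p2,p5},{p3,p4},{p3,p5},{p3,p7},{p4,p5},{p4,p7},{p5,p6},{p5,p7},{p1,p4,p7},{p1,p5,p6},{p2,p3,p4},{p2,p4,p5},{p3,p5,p7}} V2={{p6},{p1,p6},{p4,p6},{p5,p6},{p1,p5,p6}} V3={{p1},{p4},{p1,p2},{p1,p4},{p1,p5},{p1,p6},{p1,p7},{p2,p4},{p3,p4},{p4,p5},{p4,p6},{p4,p7},{p1,p4,p7},{p1,p5,p6},{p2,p3,p4},{p2,p4,p5}}
  V12={{p5,p6},{p1,p5,p6}} V13={{p1,p2},{p1,p5},{p1,p7},{p2,p4},{p3,p4},{p4,p5},{p4,p7},{p1,p4,p7},{p1,p5,p6},{p2,p3,p4},{p2,p4,p5}} V23={{p1,p6},{p4,p6},{p1,p5,p6}}
  V123={{p1,p5,p6}}
components per intersection:
  V1: {{p2},{p3},{p5},{p7},{p1,p2},{p1,p5},{p1,p7},{p2,p3},{p2,p4},{p2,p5},{p3,p4},{p3,p5},{p3,p7},{p4,p5},{p4,p7},{p5,p6},{p5,p7},{p1,p4,p7},{p1,p5,p6},{p2,p3,p4},{p2,p4,p5},{p3,p5,p7}}
  V2: {{p6},{p1,p6},{p4,p6},{p5,p6},{p1,p5,p6}}
  V3: {{p1},{p4},{p1,p2},{p1,p4},{p1,p5},{p1,p6},{p1,p7},{p2,p4},{p3,p4},{p4,p5},{p4,p6},{p4,p7},{p1,p4,p7},{p1,p5,p6},{p2,p3,p4},{p2,p4,p5}}
  V12: {{p5,p6},{p1,p5,p6}}
  V13: {{p1,p2}} {{p1,p5},{p1,p5,p6}} {{p1,p7},{p4,p7},{p1,p4,p7}} {{p2,p4},{p3,p4},{p4,p5},{p2,p3,p4},{p2,p4,p5}}
  V23: {{p1,p6},{p1,p5,p6}} {{p4,p6}}
  V123: {{p1,p5,p6}}
C dims 3,7,1; δ0: rk 2, SNF 1^2; δ1: rk 1, SNF 1^1
degree 0: 3−2−0 = 1 → Ȟ^0 ≅ Z
degree 1: 7−1−2 = 4 → Ȟ^1 ≅ Z^4
degree 2: 1−0−1 = 0 → Ȟ^2 ≅ 0

Ȟ^0(U;F) ≅ Z, Ȟ^1(U;F) ≅ Z^4 and Ȟ^2(U;F) ≅ 0


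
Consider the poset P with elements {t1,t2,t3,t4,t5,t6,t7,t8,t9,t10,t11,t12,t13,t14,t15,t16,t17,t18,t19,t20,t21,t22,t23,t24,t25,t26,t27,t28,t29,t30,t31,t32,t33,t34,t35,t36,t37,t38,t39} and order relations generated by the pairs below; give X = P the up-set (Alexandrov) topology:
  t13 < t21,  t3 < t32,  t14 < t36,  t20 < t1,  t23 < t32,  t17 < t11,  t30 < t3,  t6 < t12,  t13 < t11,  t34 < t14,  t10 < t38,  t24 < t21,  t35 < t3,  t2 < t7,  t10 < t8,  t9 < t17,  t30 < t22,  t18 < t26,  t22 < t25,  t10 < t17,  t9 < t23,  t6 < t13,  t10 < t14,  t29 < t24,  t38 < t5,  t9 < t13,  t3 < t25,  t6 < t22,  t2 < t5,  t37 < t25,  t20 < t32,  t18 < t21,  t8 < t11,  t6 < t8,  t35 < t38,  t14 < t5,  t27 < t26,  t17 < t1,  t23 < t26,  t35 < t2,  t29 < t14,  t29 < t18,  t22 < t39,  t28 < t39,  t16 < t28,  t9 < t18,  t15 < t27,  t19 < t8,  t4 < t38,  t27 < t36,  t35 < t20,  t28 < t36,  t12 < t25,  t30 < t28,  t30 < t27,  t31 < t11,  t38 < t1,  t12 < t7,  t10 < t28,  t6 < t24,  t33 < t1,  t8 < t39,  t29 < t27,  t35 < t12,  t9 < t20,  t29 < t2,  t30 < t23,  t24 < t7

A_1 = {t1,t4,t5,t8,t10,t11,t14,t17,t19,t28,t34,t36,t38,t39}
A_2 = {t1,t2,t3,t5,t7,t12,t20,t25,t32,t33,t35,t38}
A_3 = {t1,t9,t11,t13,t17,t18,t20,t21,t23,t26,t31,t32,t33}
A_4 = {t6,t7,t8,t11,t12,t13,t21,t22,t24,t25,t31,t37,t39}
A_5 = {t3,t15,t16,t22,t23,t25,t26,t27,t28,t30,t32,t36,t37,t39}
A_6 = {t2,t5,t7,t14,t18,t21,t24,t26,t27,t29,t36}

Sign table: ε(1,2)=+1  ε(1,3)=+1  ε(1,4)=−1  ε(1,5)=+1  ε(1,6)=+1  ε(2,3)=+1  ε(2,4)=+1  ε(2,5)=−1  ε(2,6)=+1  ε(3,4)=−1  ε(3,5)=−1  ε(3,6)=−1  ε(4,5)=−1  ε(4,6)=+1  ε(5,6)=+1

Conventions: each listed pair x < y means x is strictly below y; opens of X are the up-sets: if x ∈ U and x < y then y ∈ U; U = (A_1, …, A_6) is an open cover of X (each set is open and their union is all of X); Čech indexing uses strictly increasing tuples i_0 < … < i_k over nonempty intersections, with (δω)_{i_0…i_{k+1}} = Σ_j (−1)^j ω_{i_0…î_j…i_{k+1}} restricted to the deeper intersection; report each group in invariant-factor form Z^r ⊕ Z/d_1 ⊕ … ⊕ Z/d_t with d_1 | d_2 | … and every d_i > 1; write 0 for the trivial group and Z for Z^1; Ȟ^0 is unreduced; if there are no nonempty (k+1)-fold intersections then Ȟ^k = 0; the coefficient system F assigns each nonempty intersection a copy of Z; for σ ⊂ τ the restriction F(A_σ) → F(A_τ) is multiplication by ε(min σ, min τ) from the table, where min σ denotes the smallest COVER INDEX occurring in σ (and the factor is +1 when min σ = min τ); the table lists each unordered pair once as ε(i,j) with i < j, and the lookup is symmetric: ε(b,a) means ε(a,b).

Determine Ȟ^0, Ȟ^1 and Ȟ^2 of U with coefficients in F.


Ȟ^0(U;F) ≅ 0, Ȟ^1(U;F) ≅ Z/2, Ȟ^2(U;F) ≅ Z

cover nerve:
  A12={t1,t5,t38} A13={t1,t11,t17} A14={t8,t11,t39} A15={t28,t36,t39} A16={t5,t14,t36} A23={t1,t20,t32,t33} A24={t7,t12,t25} A25={t3,t25,t32} A26={t2,t5,t7} A34={t11,t13,t21,t31} A35={t23,t26,t32} A36={t18,t21,t26} A45={t22,t25,t37,t39} A46={t7,t21,t24} A56={t26,t27,t36}
  A123={t1} A126={t5} A134={t11} A145={t39} A156={t36} A235={t32} A245={t25} A246={t7} A346={t21} A356={t26}
C dims 6,15,10; δ0: rk 6, SNF 1^5·2; δ1: rk 9, SNF 1^9
Ȟ^0: (6−6)−0=0 ⇒ 0
Ȟ^1: (15−9)−6=0 plus torsion [2] ⇒ Z/2
Ȟ^2: (10−0)−9=1 ⇒ Z


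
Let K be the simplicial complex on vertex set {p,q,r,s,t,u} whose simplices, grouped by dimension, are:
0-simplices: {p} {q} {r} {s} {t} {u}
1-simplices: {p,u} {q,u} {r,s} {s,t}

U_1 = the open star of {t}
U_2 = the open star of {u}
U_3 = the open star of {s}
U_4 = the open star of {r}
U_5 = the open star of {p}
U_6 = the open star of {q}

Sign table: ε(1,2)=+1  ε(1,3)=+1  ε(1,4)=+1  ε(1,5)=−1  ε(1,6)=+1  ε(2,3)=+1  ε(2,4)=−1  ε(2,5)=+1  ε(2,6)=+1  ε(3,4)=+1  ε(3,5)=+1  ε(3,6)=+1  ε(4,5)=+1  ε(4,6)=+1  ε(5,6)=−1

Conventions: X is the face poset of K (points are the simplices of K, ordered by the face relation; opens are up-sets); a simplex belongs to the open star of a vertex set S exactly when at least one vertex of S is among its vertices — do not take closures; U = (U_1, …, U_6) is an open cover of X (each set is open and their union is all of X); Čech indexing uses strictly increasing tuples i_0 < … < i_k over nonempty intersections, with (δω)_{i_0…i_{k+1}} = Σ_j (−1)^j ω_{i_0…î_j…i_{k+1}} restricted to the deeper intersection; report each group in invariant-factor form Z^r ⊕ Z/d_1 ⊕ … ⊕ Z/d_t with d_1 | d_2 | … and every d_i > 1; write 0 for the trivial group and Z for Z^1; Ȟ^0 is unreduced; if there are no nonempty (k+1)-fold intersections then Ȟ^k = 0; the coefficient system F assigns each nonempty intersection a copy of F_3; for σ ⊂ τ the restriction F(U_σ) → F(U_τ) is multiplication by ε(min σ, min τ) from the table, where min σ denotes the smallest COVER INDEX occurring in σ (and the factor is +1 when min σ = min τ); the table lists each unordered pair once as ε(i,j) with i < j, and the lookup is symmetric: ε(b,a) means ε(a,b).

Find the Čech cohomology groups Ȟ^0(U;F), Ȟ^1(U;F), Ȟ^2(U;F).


cover nerve:
  U1={{t},{s,t}} U2={{u},{p,u},{q,u}} U3={{s},{r,s},{s,t}} U4={{r},{r,s}} U5={{p},{p,u}} U6={{q},{q,u}}
  U13={{s,t}} U25={{p,u}} U26={{q,u}} U34={{r,s}}
C dims 6,4; δ0: rk_F3 4
Ȟ^0: (6−4)−0=2 ⇒ Z/3 ⊕ Z/3
Ȟ^1: (4−0)−4=0 ⇒ 0
Ȟ^2: (0−0)−0=0 ⇒ 0

Ȟ^0(U;F) ≅ Z/3 ⊕ Z/3, Ȟ^1(U;F) ≅ 0, Ȟ^2(U;F) ≅ 0


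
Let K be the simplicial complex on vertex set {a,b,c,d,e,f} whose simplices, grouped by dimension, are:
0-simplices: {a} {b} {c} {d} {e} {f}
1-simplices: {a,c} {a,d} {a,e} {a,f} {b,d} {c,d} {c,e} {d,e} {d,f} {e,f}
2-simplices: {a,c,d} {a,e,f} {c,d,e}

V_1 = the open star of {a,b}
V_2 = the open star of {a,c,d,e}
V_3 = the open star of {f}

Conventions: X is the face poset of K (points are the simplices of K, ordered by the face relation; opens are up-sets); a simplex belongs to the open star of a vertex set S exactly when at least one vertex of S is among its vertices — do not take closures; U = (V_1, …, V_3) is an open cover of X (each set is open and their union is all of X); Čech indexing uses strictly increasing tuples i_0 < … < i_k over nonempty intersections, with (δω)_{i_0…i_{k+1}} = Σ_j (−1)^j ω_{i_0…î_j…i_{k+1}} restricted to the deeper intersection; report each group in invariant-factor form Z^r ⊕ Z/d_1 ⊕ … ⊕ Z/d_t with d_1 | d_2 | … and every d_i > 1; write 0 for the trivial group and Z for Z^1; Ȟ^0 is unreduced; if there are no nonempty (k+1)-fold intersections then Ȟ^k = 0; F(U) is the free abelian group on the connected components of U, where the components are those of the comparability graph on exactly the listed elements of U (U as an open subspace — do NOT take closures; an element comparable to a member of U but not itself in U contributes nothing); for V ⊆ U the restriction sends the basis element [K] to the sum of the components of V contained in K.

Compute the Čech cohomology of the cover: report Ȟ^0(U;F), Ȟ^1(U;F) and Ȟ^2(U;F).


Ȟ^0(U;F) ≅ Z,  Ȟ^1(U;F) ≅ Z,  Ȟ^2(U;F) ≅ 0

intersection data:
  V1={{a},{b},{a,c},{a,d},{a,e},{a,f},{b,d},{a,c,d},{a,e,f}} V2={{a},{c},{d},{e},{a,c},{a,d},{a,e},{a,f},{b,d},{c,d},{c,e},{d,e},{d,f},{e,f},{a,c,d},{a,e,f},{c,d,e}} V3={{f},{a,f},{d,f},{e,f},{a,e,f}}
  V12={{a},{a,c},{a,d},{a,e},{a,f},{b,d},{a,c,d},{a,e,f}} V13={{a,f},{a,e,f}} V23={{a,f},{d,f},{e,f},{a,e,f}}
  V123={{a,f},{a,e,f}}
components per intersection:
  V1: {{a},{a,c},{a,d},{a,e},{a,f},{a,c,d},{a,e,f}} {{b},{b,d}}
  V2: {{a},{c},{d},{e},{a,c},{a,d},{a,e},{a,f},{b,d},{c,d},{c,e},{d,e},{d,f},{e,f},{a,c,d},{a,e,f},{c,d,e}}
  V3: {{f},{a,f},{d,f},{e,f},{a,e,f}}
  V12: {{a},{a,c},{a,d},{a,e},{a,f},{a,c,d},{a,e,f}} {{b,d}}
  V13: {{a,f},{a,e,f}}
  V23: {{a,f},{e,f},{a,e,f}} {{d,f}}
  V123: {{a,f},{a,e,f}}
C dims 4,5,1; δ0: rk 3, SNF 1^3; δ1: rk 1, SNF 1^1
Ȟ^0 = (4 − 3) − 0 = 1, so Ȟ^0 ≅ Z
Ȟ^1 = (5 − 1) − 3 = 1, so Ȟ^1 ≅ Z
Ȟ^2 = (1 − 0) − 1 = 0, so Ȟ^2 ≅ 0


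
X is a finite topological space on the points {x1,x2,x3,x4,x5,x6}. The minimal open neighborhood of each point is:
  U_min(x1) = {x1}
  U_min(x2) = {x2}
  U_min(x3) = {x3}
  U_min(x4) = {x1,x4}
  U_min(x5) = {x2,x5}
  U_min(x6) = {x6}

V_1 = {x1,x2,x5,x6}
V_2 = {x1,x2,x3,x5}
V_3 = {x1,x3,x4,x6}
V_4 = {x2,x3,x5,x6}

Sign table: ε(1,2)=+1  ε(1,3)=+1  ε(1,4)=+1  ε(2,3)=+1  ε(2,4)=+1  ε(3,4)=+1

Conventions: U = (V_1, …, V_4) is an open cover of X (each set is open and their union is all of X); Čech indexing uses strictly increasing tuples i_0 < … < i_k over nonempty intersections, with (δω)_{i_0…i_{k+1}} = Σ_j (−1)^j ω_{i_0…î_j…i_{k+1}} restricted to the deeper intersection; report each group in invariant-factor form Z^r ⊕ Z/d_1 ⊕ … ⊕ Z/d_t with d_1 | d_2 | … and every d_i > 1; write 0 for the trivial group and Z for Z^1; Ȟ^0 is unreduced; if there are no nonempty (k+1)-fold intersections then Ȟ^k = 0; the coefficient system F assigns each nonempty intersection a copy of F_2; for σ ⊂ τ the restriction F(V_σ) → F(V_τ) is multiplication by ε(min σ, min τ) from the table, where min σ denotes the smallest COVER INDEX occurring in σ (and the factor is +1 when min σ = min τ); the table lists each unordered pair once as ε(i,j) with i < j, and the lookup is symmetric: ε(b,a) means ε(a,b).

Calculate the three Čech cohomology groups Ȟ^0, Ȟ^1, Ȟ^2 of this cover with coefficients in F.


Ȟ^0(U;F) ≅ Z/2, Ȟ^1(U;F) ≅ 0, Ȟ^2(U;F) ≅ Z/2

nonempty intersections:
  V12={x1,x2,x5} V13={x1,x6} V14={x2,x5,x6} V23={x1,x3} V24={x2,x3,x5} V34={x3,x6}
  V123={x1} V124={x2,x5} V134={x6} V234={x3}
C dims 4,6,4; δ0: rk_F2 3; δ1: rk_F2 3
Ȟ^0: (4−3)−0=1 ⇒ Z/2
Ȟ^1: (6−3)−3=0 ⇒ 0
Ȟ^2: (4−0)−3=1 ⇒ Z/2


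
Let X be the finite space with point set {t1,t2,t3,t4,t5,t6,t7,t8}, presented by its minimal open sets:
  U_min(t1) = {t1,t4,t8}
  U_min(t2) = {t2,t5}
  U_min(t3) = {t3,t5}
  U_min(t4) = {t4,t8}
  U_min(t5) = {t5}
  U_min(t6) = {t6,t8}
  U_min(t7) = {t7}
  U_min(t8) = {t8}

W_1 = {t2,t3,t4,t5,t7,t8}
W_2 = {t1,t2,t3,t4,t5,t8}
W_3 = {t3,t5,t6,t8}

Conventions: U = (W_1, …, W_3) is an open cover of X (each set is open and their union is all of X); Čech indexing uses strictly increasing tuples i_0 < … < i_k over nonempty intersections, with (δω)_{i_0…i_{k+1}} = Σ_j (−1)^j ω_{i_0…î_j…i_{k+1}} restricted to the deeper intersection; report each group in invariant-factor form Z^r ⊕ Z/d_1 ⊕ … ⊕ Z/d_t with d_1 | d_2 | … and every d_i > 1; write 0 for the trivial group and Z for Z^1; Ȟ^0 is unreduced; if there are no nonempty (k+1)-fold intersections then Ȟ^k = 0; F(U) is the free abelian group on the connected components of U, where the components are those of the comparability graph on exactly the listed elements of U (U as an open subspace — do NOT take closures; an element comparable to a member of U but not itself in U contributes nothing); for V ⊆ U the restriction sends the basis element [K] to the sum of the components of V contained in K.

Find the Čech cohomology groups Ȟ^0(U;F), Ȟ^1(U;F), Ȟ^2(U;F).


Ȟ^0 = Z^3, Ȟ^1 = 0 and Ȟ^2 = 0

nonempty overlaps:
  W12={t2,t3,t4,t5,t8} W13={t3,t5,t8} W23={t3,t5,t8}
  W123={t3,t5,t8}
components per intersection:
  W1: {t2,t3,t5} {t4,t8} {t7}
  W2: {t1,t4,t8} {t2,t3,t5}
  W3: {t3,t5} {t6,t8}
  W12: {t2,t3,t5} {t4,t8}
  W13: {t3,t5} {t8}
  W23: {t3,t5} {t8}
  W123: {t3,t5} {t8}
C dims 7,6,2; δ0: rk 4, SNF 1^4; δ1: rk 2, SNF 1^2
degree 0: 7−4−0 = 3 → Ȟ^0 ≅ Z^3
degree 1: 6−2−4 = 0 → Ȟ^1 ≅ 0
degree 2: 2−0−2 = 0 → Ȟ^2 ≅ 0


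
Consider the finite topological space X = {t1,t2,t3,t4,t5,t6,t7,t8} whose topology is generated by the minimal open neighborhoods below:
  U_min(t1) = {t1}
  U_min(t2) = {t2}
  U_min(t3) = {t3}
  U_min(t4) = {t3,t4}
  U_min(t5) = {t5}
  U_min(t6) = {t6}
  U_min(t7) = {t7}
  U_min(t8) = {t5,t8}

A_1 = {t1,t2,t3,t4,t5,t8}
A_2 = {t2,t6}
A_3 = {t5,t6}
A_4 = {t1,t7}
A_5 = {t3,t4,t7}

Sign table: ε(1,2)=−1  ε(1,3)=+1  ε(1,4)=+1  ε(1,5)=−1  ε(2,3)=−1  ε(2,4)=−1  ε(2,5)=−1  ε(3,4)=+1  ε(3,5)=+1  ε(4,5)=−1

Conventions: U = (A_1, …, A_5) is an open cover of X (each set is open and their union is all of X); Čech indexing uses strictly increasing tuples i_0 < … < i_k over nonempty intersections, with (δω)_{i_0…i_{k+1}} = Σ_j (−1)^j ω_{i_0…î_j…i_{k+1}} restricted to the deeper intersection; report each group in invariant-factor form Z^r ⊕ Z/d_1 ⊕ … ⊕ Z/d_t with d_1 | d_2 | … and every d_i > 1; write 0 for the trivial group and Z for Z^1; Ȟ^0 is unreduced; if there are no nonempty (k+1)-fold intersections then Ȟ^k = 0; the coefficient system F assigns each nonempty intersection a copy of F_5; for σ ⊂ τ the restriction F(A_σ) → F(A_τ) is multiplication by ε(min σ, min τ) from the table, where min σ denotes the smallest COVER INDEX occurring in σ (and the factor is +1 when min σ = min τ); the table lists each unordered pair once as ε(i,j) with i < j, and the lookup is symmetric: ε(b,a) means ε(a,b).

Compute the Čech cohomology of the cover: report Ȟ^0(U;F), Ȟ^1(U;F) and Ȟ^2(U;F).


nerve of the cover:
  A12={t2} A13={t5} A14={t1} A15={t3,t4} A23={t6} A45={t7}
C dims 5,6; δ0: rk_F5 4
Ȟ^0 = (5 − 4) − 0 = 1, so Ȟ^0 ≅ Z/5
Ȟ^1 = (6 − 0) − 4 = 2, so Ȟ^1 ≅ Z/5 ⊕ Z/5
Ȟ^2 = (0 − 0) − 0 = 0, so Ȟ^2 ≅ 0

Ȟ^0 = Z/5; Ȟ^1 = Z/5 ⊕ Z/5; Ȟ^2 = 0


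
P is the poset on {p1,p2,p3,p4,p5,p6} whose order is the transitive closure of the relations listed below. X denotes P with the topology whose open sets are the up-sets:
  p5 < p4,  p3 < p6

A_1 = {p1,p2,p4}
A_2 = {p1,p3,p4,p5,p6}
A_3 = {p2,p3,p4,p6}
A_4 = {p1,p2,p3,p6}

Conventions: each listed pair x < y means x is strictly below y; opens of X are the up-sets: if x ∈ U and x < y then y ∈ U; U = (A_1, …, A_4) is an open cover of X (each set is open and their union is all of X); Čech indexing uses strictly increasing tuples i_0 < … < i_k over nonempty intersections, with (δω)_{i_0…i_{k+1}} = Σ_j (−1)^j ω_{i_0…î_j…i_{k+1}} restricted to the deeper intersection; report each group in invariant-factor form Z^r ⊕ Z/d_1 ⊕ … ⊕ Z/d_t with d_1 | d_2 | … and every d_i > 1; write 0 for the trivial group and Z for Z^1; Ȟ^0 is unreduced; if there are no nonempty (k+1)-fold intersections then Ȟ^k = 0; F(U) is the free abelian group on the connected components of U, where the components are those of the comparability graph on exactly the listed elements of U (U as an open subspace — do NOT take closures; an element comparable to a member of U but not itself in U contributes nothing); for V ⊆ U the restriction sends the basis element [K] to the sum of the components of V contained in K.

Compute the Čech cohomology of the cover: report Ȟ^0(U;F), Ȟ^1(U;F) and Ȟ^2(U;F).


Ȟ^0 = Z^4, Ȟ^1 = 0 and Ȟ^2 = 0

cover nerve:
  A12={p1,p4} A13={p2,p4} A14={p1,p2} A23={p3,p4,p6} A24={p1,p3,p6} A34={p2,p3,p6}
  A123={p4} A124={p1} A134={p2} A234={p3,p6}
components per intersection:
  A1: {p1} {p2} {p4}
  A2: {p1} {p3,p6} {p4,p5}
  A3: {p2} {p3,p6} {p4}
  A4: {p1} {p2} {p3,p6}
  A12: {p1} {p4}
  A13: {p2} {p4}
  A14: {p1} {p2}
  A23: {p3,p6} {p4}
  A24: {p1} {p3,p6}
  A34: {p2} {p3,p6}
  A123: {p4}
  A124: {p1}
  A134: {p2}
  A234: {p3,p6}
C dims 12,12,4; δ0: rk 8, SNF 1^8; δ1: rk 4, SNF 1^4
Ȟ^0: (12−8)−0=4 ⇒ Z^4
Ȟ^1: (12−4)−8=0 ⇒ 0
Ȟ^2: (4−0)−4=0 ⇒ 0


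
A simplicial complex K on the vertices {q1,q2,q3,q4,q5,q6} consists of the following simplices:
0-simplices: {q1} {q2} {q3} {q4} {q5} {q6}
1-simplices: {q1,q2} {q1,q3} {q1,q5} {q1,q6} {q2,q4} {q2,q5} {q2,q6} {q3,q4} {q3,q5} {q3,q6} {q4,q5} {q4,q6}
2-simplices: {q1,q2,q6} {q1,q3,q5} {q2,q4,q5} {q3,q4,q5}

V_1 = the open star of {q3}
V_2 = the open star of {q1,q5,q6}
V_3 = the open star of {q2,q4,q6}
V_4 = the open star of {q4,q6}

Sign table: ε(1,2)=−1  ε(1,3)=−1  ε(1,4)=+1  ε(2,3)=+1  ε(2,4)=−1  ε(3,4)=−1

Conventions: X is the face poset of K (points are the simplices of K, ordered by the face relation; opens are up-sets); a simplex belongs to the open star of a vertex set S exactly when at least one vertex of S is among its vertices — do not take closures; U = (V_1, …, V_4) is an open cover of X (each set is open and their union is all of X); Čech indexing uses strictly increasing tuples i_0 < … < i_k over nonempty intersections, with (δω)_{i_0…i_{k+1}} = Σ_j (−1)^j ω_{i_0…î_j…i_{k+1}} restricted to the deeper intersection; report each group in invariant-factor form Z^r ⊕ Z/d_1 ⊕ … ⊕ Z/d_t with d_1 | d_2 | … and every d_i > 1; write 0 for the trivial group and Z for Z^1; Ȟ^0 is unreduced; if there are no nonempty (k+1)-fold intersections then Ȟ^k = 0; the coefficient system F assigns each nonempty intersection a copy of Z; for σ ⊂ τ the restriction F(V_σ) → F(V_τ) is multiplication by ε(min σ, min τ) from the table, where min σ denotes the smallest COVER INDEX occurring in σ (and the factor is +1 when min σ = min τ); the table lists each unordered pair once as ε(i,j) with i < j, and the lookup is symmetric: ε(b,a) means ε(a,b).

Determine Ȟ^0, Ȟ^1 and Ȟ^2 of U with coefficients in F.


intersection data:
  V1={{q3},{q1,q3},{q3,q4},{q3,q5},{q3,q6},{q1,q3,q5},{q3,q4,q5}} V2={{q1},{q5},{q6},{q1,q2},{q1,q3},{q1,q5},{q1,q6},{q2,q5},{q2,q6},{q3,q5},{q3,q6},{q4,q5},{q4,q6},{q1,q2,q6},{q1,q3,q5},{q2,q4,q5},{q3,q4,q5}} V3={{q2},{q4},{q6},{q1,q2},{q1,q6},{q2,q4},{q2,q5},{q2,q6},{q3,q4},{q3,q6},{q4,q5},{q4,q6},{q1,q2,q6},{q2,q4,q5},{q3,q4,q5}} V4={{q4},{q6},{q1,q6},{q2,q4},{q2,q6},{q3,q4},{q3,q6},{q4,q5},{q4,q6},{q1,q2,q6},{q2,q4,q5},{q3,q4,q5}}
  V12={{q1,q3},{q3,q5},{q3,q6},{q1,q3,q5},{q3,q4,q5}} V13={{q3,q4},{q3,q6},{q3,q4,q5}} V14={{q3,q4},{q3,q6},{q3,q4,q5}} V23={{q6},{q1,q2},{q1,q6},{q2,q5},{q2,q6},{q3,q6},{q4,q5},{q4,q6},{q1,q2,q6},{q2,q4,q5},{q3,q4,q5}} V24={{q6},{q1,q6},{q2,q6},{q3,q6},{q4,q5},{q4,q6},{q1,q2,q6},{q2,q4,q5},{q3,q4,q5}} V34={{q4},{q6},{q1,q6},{q2,q4},{q2,q6},{q3,q4},{q3,q6},{q4,q5},{q4,q6},{q1,q2,q6},{q2,q4,q5},{q3,q4,q5}}
  V123={{q3,q6},{q3,q4,q5}} V124={{q3,q6},{q3,q4,q5}} V134={{q3,q4},{q3,q6},{q3,q4,q5}} V234={{q6},{q1,q6},{q2,q6},{q3,q6},{q4,q5},{q4,q6},{q1,q2,q6},{q2,q4,q5},{q3,q4,q5}}
  V1234={{q3,q6},{q3,q4,q5}}
C dims 4,6,4,1; δ0: rk 3, SNF 1^3; δ1: rk 3, SNF 1^3; δ2: rk 1, SNF 1^1
Ȟ^0 = (4 − 3) − 0 = 1, so Ȟ^0 ≅ Z
Ȟ^1 = (6 − 3) − 3 = 0, so Ȟ^1 ≅ 0
Ȟ^2 = (4 − 1) − 3 = 0, so Ȟ^2 ≅ 0

Ȟ^0 = Z, Ȟ^1 = 0, Ȟ^2 = 0


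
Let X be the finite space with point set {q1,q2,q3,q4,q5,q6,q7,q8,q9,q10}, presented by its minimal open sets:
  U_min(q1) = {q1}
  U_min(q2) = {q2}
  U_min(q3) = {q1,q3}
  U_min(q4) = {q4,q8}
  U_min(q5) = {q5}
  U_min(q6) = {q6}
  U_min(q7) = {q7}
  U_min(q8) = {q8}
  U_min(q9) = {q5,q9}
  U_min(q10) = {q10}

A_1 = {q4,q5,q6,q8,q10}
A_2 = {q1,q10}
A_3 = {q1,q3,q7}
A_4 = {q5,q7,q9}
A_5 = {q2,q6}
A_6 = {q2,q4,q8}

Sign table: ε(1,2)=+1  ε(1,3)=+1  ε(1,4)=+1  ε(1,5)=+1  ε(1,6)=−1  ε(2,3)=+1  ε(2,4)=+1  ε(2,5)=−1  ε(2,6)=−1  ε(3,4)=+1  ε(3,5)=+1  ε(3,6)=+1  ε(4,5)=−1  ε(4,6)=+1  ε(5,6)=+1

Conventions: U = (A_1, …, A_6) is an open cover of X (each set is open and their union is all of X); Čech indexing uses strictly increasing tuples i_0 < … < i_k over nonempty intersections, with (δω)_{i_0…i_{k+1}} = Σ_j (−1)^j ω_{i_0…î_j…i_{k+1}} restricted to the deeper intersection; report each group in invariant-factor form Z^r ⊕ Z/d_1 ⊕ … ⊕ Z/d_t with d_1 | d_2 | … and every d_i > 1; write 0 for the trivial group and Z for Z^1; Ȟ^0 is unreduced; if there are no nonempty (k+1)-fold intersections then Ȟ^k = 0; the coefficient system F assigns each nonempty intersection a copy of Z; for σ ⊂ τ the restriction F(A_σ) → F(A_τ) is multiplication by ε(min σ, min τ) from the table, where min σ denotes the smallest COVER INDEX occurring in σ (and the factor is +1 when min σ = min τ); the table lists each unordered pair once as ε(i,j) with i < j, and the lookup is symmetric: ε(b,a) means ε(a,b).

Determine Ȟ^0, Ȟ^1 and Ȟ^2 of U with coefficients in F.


Ȟ^0 ≅ 0,  Ȟ^1 ≅ Z ⊕ Z/2,  Ȟ^2 ≅ 0

nonempty intersections:
  A12={q10} A14={q5} A15={q6} A16={q4,q8} A23={q1} A34={q7} A56={q2}
C dims 6,7; δ0: rk 6, SNF 1^5·2
Ȟ^0: (6−6)−0=0 ⇒ 0
Ȟ^1: (7−0)−6=1 plus torsion [2] ⇒ Z ⊕ Z/2
Ȟ^2: (0−0)−0=0 ⇒ 0


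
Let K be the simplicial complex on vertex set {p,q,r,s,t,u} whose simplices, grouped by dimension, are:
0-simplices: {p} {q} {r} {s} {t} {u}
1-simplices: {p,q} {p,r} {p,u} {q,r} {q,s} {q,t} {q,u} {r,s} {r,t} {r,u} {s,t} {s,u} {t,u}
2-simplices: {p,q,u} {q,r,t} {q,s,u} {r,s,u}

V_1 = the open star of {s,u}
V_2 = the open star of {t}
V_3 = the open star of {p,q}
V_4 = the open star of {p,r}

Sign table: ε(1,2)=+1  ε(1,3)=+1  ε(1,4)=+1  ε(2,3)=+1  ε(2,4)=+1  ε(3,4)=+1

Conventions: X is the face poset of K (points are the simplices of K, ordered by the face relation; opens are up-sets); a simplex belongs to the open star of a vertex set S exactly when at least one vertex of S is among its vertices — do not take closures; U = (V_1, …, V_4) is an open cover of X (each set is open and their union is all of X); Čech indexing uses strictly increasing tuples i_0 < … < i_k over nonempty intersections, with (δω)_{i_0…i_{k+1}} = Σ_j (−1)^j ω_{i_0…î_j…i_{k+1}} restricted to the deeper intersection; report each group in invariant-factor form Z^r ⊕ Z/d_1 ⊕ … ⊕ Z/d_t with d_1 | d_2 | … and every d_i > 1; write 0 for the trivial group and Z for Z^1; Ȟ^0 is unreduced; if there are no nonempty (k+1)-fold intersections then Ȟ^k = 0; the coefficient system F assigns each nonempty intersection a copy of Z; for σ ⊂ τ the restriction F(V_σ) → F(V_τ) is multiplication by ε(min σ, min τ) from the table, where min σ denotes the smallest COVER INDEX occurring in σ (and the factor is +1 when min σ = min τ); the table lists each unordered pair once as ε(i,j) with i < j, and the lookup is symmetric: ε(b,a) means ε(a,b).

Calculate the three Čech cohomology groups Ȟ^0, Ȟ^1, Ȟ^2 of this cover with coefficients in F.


nerve simplices:
  V1={{s},{u},{p,u},{q,s},{q,u},{r,s},{r,u},{s,t},{s,u},{t,u},{p,q,u},{q,s,u},{r,s,u}} V2={{t},{q,t},{r,t},{s,t},{t,u},{q,r,t}} V3={{p},{q},{p,q},{p,r},{p,u},{q,r},{q,s},{q,t},{q,u},{p,q,u},{q,r,t},{q,s,u}} V4={{p},{r},{p,q},{p,r},{p,u},{q,r},{r,s},{r,t},{r,u},{p,q,u},{q,r,t},{r,s,u}}
  V12={{s,t},{t,u}} V13={{p,u},{q,s},{q,u},{p,q,u},{q,s,u}} V14={{p,u},{r,s},{r,u},{p,q,u},{r,s,u}} V23={{q,t},{q,r,t}} V24={{r,t},{q,r,t}} V34={{p},{p,q},{p,r},{p,u},{q,r},{p,q,u},{q,r,t}}
  V134={{p,u},{p,q,u}} V234={{q,r,t}}
C dims 4,6,2; δ0: rk 3, SNF 1^3; δ1: rk 2, SNF 1^2
degree 0: 4−3−0 = 1 → Ȟ^0 ≅ Z
degree 1: 6−2−3 = 1 → Ȟ^1 ≅ Z
degree 2: 2−0−2 = 0 → Ȟ^2 ≅ 0

Ȟ^0(U;F) ≅ Z; Ȟ^1(U;F) ≅ Z; Ȟ^2(U;F) ≅ 0


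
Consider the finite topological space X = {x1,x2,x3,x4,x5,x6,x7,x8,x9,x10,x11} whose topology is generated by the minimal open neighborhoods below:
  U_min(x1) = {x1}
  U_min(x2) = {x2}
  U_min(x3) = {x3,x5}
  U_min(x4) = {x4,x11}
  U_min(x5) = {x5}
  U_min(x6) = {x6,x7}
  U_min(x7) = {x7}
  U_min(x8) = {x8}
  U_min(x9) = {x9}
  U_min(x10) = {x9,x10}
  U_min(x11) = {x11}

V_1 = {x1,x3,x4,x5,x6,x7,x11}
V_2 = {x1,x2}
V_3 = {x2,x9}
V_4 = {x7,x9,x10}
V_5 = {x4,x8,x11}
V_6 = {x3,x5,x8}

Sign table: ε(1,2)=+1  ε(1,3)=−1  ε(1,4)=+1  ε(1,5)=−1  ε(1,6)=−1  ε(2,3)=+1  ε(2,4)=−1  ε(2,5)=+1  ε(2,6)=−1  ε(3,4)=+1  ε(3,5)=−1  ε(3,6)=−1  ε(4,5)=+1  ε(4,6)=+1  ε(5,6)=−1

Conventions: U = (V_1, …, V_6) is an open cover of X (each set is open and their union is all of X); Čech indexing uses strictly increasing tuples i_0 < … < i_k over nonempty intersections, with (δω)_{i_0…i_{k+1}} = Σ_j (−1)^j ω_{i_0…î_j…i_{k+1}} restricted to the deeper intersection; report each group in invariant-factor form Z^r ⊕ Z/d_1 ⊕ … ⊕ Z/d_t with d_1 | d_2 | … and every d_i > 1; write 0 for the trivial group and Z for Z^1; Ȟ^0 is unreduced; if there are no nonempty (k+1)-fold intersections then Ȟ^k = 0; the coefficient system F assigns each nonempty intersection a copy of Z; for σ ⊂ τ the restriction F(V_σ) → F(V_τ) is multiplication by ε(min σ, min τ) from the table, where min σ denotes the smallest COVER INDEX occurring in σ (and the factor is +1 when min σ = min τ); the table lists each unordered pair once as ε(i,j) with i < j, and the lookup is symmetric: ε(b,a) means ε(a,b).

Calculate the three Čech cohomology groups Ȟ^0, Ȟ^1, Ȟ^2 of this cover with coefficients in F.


Ȟ^0 ≅ 0, Ȟ^1 ≅ Z ⊕ Z/2 and Ȟ^2 ≅ 0

nerve simplices:
  V12={x1} V14={x7} V15={x4,x11} V16={x3,x5} V23={x2} V34={x9} V56={x8}
C dims 6,7; δ0: rk 6, SNF 1^5·2
degree 0: 6−6−0 = 0 → Ȟ^0 ≅ 0
degree 1: 7−0−6 = 1 plus torsion [2] → Ȟ^1 ≅ Z ⊕ Z/2
degree 2: 0−0−0 = 0 → Ȟ^2 ≅ 0


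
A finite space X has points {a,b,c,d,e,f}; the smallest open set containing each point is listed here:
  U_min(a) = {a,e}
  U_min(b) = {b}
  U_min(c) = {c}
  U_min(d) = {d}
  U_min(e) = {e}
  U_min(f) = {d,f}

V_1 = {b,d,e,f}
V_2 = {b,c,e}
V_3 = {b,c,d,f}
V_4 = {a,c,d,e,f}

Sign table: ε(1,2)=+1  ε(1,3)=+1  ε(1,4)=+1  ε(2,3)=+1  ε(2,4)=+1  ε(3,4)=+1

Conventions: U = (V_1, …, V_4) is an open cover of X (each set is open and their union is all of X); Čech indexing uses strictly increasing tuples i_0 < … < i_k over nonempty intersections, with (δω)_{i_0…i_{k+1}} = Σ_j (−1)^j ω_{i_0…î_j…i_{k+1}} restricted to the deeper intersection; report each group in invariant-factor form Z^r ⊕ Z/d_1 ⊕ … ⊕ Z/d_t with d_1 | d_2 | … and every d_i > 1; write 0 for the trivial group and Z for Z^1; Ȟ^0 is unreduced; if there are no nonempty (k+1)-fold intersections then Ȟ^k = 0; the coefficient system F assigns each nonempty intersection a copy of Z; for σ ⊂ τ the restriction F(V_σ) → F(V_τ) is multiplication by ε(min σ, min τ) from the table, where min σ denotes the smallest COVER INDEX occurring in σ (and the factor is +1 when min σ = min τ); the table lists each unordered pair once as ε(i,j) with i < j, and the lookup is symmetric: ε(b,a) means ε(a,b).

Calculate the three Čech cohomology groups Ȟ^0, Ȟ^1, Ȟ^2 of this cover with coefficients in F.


nonempty intersections:
  V12={b,e} V13={b,d,f} V14={d,e,f} V23={b,c} V24={c,e} V34={c,d,f}
  V123={b} V124={e} V134={d,f} V234={c}
C dims 4,6,4; δ0: rk 3, SNF 1^3; δ1: rk 3, SNF 1^3
Ȟ^0: (4−3)−0=1 ⇒ Z
Ȟ^1: (6−3)−3=0 ⇒ 0
Ȟ^2: (4−0)−3=1 ⇒ Z

Ȟ^0(U;F) ≅ Z; Ȟ^1(U;F) ≅ 0; Ȟ^2(U;F) ≅ Z


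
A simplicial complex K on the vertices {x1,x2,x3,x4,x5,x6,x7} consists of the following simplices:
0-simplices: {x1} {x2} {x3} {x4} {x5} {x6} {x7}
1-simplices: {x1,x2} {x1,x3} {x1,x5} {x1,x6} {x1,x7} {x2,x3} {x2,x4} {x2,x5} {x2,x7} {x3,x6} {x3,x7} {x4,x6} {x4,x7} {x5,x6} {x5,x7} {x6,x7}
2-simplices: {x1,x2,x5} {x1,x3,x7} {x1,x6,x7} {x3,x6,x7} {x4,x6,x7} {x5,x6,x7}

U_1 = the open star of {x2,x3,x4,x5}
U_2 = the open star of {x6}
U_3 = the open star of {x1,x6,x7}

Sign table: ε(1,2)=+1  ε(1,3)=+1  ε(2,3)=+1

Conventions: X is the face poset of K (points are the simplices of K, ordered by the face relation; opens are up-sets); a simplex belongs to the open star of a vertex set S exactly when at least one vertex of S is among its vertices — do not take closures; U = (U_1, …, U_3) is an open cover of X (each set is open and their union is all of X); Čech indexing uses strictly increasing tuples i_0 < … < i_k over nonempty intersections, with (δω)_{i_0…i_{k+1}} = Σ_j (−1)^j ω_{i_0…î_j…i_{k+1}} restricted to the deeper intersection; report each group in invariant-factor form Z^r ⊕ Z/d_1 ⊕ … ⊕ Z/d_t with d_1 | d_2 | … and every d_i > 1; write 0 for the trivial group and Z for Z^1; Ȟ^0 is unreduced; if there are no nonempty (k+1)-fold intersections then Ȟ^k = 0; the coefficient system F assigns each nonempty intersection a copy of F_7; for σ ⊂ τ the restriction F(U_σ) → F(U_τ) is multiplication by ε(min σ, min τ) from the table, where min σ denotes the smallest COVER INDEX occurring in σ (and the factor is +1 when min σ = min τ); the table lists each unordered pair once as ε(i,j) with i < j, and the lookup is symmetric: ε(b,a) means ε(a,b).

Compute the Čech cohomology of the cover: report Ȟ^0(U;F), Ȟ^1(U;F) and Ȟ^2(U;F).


intersection data:
  U1={{x2},{x3},{x4},{x5},{x1,x2},{x1,x3},{x1,x5},{x2,x3},{x2,x4},{x2,x5},{x2,x7},{x3,x6},{x3,x7},{x4,x6},{x4,x7},{x5,x6},{x5,x7},{x1,x2,x5},{x1,x3,x7},{x3,x6,x7},{x4,x6,x7},{x5,x6,x7}} U2={{x6},{x1,x6},{x3,x6},{x4,x6},{x5,x6},{x6,x7},{x1,x6,x7},{x3,x6,x7},{x4,x6,x7},{x5,x6,x7}} U3={{x1},{x6},{x7},{x1,x2},{x1,x3},{x1,x5},{x1,x6},{x1,x7},{x2,x7},{x3,x6},{x3,x7},{x4,x6},{x4,x7},{x5,x6},{x5,x7},{x6,x7},{x1,x2,x5},{x1,x3,x7},{x1,x6,x7},{x3,x6,x7},{x4,x6,x7},{x5,x6,x7}}
  U12={{x3,x6},{x4,x6},{x5,x6},{x3,x6,x7},{x4,x6,x7},{x5,x6,x7}} U13={{x1,x2},{x1,x3},{x1,x5},{x2,x7},{x3,x6},{x3,x7},{x4,x6},{x4,x7},{x5,x6},{x5,x7},{x1,x2,x5},{x1,x3,x7},{x3,x6,x7},{x4,x6,x7},{x5,x6,x7}} U23={{x6},{x1,x6},{x3,x6},{x4,x6},{x5,x6},{x6,x7},{x1,x6,x7},{x3,x6,x7},{x4,x6,x7},{x5,x6,x7}}
  U123={{x3,x6},{x4,x6},{x5,x6},{x3,x6,x7},{x4,x6,x7},{x5,x6,x7}}
C dims 3,3,1; δ0: rk_F7 2; δ1: rk_F7 1
Ȟ^0 = (3 − 2) − 0 = 1, so Ȟ^0 ≅ Z/7
Ȟ^1 = (3 − 1) − 2 = 0, so Ȟ^1 ≅ 0
Ȟ^2 = (1 − 0) − 1 = 0, so Ȟ^2 ≅ 0

Ȟ^0 ≅ Z/7,  Ȟ^1 ≅ 0,  Ȟ^2 ≅ 0


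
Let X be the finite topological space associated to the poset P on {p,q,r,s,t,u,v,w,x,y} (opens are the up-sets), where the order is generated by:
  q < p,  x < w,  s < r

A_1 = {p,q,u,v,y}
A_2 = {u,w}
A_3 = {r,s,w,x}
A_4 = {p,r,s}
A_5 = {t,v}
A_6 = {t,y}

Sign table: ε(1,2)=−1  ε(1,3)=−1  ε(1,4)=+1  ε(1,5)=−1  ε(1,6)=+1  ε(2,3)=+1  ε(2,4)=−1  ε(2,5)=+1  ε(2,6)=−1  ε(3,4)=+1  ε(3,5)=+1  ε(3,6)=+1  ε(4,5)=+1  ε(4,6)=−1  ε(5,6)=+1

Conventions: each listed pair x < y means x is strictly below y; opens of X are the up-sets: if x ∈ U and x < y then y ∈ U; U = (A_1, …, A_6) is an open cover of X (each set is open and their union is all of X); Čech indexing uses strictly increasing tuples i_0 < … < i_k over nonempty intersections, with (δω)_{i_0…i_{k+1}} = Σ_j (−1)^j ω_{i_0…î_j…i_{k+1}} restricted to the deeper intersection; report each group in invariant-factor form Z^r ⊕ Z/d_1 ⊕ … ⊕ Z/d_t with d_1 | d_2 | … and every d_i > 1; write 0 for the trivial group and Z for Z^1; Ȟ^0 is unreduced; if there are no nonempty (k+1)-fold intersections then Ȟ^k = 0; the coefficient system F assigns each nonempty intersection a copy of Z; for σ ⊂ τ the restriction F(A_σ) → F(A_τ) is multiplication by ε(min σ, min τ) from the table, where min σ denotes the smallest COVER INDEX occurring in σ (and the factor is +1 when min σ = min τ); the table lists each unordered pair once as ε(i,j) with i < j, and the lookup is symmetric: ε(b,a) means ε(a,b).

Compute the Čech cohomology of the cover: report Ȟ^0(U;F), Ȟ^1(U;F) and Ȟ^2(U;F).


nonempty intersections:
  A12={u} A14={p} A15={v} A16={y} A23={w} A34={r,s} A56={t}
C dims 6,7; δ0: rk 6, SNF 1^5·2
Ȟ^0: (6−6)−0=0 ⇒ 0
Ȟ^1: (7−0)−6=1 plus torsion [2] ⇒ Z ⊕ Z/2
Ȟ^2: (0−0)−0=0 ⇒ 0

Ȟ^0 ≅ 0, Ȟ^1 ≅ Z ⊕ Z/2 and Ȟ^2 ≅ 0


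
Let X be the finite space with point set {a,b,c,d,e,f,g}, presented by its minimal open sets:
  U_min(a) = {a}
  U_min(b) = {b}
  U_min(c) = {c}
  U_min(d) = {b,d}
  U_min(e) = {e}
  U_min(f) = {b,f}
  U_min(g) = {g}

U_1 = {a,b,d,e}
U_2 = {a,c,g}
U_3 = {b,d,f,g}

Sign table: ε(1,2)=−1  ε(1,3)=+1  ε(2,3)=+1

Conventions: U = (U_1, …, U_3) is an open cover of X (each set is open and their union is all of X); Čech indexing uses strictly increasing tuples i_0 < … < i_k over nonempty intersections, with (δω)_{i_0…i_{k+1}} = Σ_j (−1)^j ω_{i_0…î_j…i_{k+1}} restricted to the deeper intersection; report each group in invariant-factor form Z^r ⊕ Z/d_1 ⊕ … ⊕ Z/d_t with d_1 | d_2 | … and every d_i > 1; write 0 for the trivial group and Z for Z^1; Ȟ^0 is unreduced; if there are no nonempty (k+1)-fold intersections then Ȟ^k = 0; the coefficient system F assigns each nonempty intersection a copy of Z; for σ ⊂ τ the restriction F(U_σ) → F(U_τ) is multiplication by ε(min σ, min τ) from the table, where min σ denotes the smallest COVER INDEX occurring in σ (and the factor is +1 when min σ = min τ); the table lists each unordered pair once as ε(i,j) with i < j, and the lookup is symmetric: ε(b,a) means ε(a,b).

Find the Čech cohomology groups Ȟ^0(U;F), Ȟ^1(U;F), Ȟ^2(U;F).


nonempty overlaps:
  U12={a} U13={b,d} U23={g}
C dims 3,3; δ0: rk 3, SNF 1^2·2
degree 0: 3−3−0 = 0 → Ȟ^0 ≅ 0
degree 1: 3−0−3 = 0 plus torsion [2] → Ȟ^1 ≅ Z/2
degree 2: 0−0−0 = 0 → Ȟ^2 ≅ 0

Ȟ^0 ≅ 0; Ȟ^1 ≅ Z/2; Ȟ^2 ≅ 0


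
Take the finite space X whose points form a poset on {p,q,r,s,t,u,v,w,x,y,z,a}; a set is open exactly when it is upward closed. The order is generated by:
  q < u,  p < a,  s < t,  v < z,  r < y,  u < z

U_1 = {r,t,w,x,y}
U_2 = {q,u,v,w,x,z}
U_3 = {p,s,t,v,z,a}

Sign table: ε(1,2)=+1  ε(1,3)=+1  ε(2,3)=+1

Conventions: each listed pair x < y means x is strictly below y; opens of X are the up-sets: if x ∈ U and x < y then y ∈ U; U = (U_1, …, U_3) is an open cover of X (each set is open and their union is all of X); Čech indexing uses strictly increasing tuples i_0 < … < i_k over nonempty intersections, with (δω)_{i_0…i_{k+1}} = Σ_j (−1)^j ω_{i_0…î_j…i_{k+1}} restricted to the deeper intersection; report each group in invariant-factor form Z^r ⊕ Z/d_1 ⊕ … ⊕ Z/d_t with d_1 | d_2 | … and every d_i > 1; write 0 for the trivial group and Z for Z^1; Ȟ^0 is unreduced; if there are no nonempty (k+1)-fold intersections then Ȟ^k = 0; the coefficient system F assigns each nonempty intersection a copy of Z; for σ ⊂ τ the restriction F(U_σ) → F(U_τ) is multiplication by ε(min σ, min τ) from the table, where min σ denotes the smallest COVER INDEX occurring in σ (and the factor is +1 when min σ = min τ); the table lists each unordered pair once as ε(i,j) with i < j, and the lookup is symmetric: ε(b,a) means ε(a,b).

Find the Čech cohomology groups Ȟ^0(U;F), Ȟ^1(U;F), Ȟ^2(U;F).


nonempty overlaps:
  U12={w,x} U13={t} U23={v,z}
C dims 3,3; δ0: rk 2, SNF 1^2
degree 0: 3−2−0 = 1 → Ȟ^0 ≅ Z
degree 1: 3−0−2 = 1 → Ȟ^1 ≅ Z
degree 2: 0−0−0 = 0 → Ȟ^2 ≅ 0

Ȟ^0 ≅ Z,  Ȟ^1 ≅ Z,  Ȟ^2 ≅ 0


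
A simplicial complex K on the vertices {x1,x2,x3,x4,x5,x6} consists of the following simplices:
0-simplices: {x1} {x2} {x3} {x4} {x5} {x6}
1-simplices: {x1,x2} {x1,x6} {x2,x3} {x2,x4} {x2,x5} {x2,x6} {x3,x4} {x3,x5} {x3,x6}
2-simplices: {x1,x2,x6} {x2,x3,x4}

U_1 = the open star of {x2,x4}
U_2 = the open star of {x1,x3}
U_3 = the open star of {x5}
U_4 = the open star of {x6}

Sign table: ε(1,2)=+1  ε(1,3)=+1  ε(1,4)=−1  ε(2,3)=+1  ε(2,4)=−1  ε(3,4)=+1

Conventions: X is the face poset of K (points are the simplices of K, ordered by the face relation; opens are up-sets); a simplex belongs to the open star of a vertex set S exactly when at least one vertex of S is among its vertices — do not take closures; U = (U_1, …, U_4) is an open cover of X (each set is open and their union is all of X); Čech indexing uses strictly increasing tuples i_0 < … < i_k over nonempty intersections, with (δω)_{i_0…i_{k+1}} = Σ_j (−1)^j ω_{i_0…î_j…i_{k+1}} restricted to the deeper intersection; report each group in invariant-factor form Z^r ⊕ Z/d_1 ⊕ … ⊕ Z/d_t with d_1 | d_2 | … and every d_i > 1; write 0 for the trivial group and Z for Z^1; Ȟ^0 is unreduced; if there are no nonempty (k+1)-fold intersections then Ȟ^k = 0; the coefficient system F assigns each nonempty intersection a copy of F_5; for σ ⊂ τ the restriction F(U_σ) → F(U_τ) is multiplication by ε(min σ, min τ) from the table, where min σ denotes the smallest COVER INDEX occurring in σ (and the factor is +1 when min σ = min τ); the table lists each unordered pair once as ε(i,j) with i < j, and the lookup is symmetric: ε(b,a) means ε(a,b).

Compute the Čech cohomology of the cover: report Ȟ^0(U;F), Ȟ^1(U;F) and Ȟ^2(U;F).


cover nerve:
  U1={{x2},{x4},{x1,x2},{x2,x3},{x2,x4},{x2,x5},{x2,x6},{x3,x4},{x1,x2,x6},{x2,x3,x4}} U2={{x1},{x3},{x1,x2},{x1,x6},{x2,x3},{x3,x4},{x3,x5},{x3,x6},{x1,x2,x6},{x2,x3,x4}} U3={{x5},{x2,x5},{x3,x5}} U4={{x6},{x1,x6},{x2,x6},{x3,x6},{x1,x2,x6}}
  U12={{x1,x2},{x2,x3},{x3,x4},{x1,x2,x6},{x2,x3,x4}} U13={{x2,x5}} U14={{x2,x6},{x1,x2,x6}} U23={{x3,x5}} U24={{x1,x6},{x3,x6},{x1,x2,x6}}
  U124={{x1,x2,x6}}
C dims 4,5,1; δ0: rk_F5 3; δ1: rk_F5 1
Ȟ^0: (4−3)−0=1 ⇒ Z/5
Ȟ^1: (5−1)−3=1 ⇒ Z/5
Ȟ^2: (1−0)−1=0 ⇒ 0

Ȟ^0 = Z/5, Ȟ^1 = Z/5, Ȟ^2 = 0


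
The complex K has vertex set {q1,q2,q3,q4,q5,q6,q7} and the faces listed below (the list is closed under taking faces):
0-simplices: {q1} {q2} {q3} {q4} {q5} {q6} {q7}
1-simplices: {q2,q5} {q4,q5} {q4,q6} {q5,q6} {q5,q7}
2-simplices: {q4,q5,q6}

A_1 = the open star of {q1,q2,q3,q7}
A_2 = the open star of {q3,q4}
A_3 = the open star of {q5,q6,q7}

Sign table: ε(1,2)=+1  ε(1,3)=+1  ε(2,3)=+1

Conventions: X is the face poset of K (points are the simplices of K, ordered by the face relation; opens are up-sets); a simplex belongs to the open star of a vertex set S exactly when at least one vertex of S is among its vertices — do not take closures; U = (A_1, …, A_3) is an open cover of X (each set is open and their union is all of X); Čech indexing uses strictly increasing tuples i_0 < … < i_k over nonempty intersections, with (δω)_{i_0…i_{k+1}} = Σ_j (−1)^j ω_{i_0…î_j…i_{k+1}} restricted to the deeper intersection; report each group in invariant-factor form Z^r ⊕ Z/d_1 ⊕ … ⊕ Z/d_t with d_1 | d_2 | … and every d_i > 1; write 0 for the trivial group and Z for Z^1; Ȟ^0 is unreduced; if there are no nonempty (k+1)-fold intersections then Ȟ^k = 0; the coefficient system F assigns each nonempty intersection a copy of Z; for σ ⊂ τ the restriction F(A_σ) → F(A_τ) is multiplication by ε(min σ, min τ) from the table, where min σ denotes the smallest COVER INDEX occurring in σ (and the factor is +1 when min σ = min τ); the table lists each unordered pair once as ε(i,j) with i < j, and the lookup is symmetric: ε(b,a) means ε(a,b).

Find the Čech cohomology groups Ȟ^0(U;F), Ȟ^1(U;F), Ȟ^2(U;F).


Ȟ^0(U;F) ≅ Z; Ȟ^1(U;F) ≅ Z; Ȟ^2(U;F) ≅ 0

intersection data:
  A1={{q1},{q2},{q3},{q7},{q2,q5},{q5,q7}} A2={{q3},{q4},{q4,q5},{q4,q6},{q4,q5,q6}} A3={{q5},{q6},{q7},{q2,q5},{q4,q5},{q4,q6},{q5,q6},{q5,q7},{q4,q5,q6}}
  A12={{q3}} A13={{q7},{q2,q5},{q5,q7}} A23={{q4,q5},{q4,q6},{q4,q5,q6}}
C dims 3,3; δ0: rk 2, SNF 1^2
Ȟ^0 = (3 − 2) − 0 = 1, so Ȟ^0 ≅ Z
Ȟ^1 = (3 − 0) − 2 = 1, so Ȟ^1 ≅ Z
Ȟ^2 = (0 − 0) − 0 = 0, so Ȟ^2 ≅ 0
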